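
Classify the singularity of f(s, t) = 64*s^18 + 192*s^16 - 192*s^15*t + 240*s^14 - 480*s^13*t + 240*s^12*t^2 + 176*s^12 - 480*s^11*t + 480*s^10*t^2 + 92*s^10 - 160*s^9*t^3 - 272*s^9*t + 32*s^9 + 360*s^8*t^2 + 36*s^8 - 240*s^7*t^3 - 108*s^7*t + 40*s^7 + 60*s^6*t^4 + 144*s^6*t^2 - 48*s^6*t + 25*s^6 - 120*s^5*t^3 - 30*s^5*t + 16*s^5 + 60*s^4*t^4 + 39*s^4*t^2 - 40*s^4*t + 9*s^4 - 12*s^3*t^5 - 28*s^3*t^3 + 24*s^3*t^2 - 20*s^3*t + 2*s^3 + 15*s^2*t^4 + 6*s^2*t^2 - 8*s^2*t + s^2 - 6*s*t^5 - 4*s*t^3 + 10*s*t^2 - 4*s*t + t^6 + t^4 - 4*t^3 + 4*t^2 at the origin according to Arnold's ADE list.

The Hessian of f at 0 is [[2, -4], [-4, 8]] with rank 1, so corank 1. A Groebner basis of the Jacobian ideal J(f) in C{s,t} is {s*t^2 + 8*s*t/65 + 61*s/975 - 179*t^2/975 - 122*t/975, s*t/13 + 2*s/65 + t^3 - 8*t^2/65 - 4*t/65, s^2 - 258*s*t/65 - s/975 + 3839*t^2/975 + 2*t/975}; counting standard monomials gives mu = 5. Corank 1: A-series; mu = 5 gives A_5.

A_5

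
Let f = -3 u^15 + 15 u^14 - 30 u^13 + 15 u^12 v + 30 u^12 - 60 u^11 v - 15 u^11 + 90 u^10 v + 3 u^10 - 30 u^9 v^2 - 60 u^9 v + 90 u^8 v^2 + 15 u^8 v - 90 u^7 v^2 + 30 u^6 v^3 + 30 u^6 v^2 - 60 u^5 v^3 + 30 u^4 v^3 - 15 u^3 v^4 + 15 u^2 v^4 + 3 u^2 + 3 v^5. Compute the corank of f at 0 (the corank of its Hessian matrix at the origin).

Hessian at 0 has rank 1.

1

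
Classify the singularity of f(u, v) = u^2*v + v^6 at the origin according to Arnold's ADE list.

D_{7}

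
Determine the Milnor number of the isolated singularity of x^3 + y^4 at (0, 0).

The Hessian of f at 0 is [[0, 0], [0, 0]] with rank 0, so corank 2. A Groebner basis of the Jacobian ideal J(f) in C{x,y} is {y^3, x^2}; counting standard monomials gives mu = 6. Corank 2; j^3 = x^3 is a perfect cube, so E-series; the 4-jet and mu = 6 give E_6.

6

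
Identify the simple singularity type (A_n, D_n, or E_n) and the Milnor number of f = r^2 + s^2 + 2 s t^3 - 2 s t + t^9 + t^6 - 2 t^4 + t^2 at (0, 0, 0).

The Hessian of f at 0 is [[2, -2, 0], [-2, 2, 0], [0, 0, 2]] with rank 2, so corank 1. A Groebner basis of the Jacobian ideal J(f) in C{s,t,r} is {s^2*t^2 + 2*s^2 - 3*s*t + t^2, s^3 - 3*s^2*t + 3*s*t^2 + s - t, s + t^3 - t, r}; counting standard monomials gives mu = 8. Corank 1: A-series; mu = 8 gives A_8.

Type A8, Milnor number mu = 8.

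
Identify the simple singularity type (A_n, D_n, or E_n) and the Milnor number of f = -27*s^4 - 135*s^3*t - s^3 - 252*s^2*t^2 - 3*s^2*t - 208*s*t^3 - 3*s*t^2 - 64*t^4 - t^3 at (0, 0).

Type E7, Milnor number mu = 7.

The Hessian of f at 0 has rank 0. Corank 2; j^3 = -(s + t)^3 is a perfect cube, so E-series; the 4-jet and mu = 7 give E_7.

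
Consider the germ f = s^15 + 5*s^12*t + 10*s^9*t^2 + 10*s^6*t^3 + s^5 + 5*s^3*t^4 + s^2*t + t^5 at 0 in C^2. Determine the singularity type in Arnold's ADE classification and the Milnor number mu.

Type D6, Milnor number mu = 6.

The Hessian of f at 0 has rank 0. Corank 2; j^3 = s^2*t has shape L^2 M (L != M), so D-series; mu = 6 gives D_6.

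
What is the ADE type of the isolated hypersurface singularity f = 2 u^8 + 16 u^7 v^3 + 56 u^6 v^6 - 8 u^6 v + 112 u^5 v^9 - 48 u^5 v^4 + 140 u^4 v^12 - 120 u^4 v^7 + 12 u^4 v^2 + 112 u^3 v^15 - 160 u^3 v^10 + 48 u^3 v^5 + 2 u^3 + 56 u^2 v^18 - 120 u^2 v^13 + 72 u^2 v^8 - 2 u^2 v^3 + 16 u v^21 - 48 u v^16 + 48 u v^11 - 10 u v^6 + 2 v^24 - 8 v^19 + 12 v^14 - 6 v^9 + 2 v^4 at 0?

The Hessian of f at 0 is [[0, 0], [0, 0]] with rank 0, so corank 2. A Groebner basis of the Jacobian ideal J(f) in C{u,v} is {v^3, u^2}; counting standard monomials gives mu = 6. Corank 2; j^3 = 2*u^3 is a perfect cube, so E-series; the 4-jet and mu = 6 give E_6.

E_{6}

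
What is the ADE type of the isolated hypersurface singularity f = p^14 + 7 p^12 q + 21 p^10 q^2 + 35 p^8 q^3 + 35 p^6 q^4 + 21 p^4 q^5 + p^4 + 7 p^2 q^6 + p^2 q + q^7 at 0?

D_8

The Hessian of f at 0 is [[0, 0], [0, 0]] with rank 0, so corank 2. A Groebner basis of the Jacobian ideal J(f) in C{p,q} is {p^2/7 + q^6, p^3, p*q}; counting standard monomials gives mu = 8. Corank 2; j^3 = p^2*q has shape L^2 M (L != M), so D-series; mu = 8 gives D_8.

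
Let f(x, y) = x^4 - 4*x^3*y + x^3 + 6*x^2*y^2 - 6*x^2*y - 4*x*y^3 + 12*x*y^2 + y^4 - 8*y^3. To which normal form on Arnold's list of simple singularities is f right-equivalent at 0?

E6

The Hessian of f at 0 is [[0, 0], [0, 0]] with rank 0, so corank 2. A Groebner basis of the Jacobian ideal J(f) in C{x,y} is {y^4, x*y^2 - 5*y^3/3, x^2 - 4*x*y + 4*y^2}; counting standard monomials gives mu = 6. Corank 2; j^3 = (x - 2*y)^3 is a perfect cube, so E-series; the 4-jet and mu = 6 give E_6.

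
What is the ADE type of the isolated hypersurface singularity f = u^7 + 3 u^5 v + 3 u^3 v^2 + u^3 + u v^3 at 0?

The Hessian of f at 0 has rank 0. Corank 2; j^3 = u^3 is a perfect cube, so E-series; the 4-jet and mu = 7 give E_7.

E_7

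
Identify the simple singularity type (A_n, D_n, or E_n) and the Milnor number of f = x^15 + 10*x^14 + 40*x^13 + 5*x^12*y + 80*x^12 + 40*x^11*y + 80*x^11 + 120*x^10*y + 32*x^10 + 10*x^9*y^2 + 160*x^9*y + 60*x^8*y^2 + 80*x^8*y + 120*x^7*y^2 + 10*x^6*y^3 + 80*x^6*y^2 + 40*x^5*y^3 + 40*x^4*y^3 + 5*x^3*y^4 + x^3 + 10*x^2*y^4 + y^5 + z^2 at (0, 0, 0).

Type E_{8}, Milnor number mu = 8.

The Hessian of f at 0 has rank 1. Corank 2; j^3 = x^3 is a perfect cube, so E-series; the 5-jet and mu = 8 give E_8.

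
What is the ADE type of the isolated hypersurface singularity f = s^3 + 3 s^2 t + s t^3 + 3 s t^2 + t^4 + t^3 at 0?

E7

The Hessian of f at 0 has rank 0. Corank 2; j^3 = (s + t)^3 is a perfect cube, so E-series; the 4-jet and mu = 7 give E_7.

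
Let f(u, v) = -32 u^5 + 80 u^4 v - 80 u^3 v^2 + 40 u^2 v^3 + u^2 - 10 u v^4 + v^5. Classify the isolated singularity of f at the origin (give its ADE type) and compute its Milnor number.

The Hessian of f at 0 is [[2, 0], [0, 0]] with rank 1, so corank 1. A Groebner basis of the Jacobian ideal J(f) in C{u,v} is {v^4, u}; counting standard monomials gives mu = 4. Corank 1: A-series; mu = 4 gives A_4.

Type A_{4}, Milnor number mu = 4.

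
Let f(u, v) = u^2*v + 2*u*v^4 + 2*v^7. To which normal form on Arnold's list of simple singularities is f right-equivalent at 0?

D8

The Hessian of f at 0 has rank 0. Corank 2; j^3 = u^2*v has shape L^2 M (L != M), so D-series; mu = 8 gives D_8.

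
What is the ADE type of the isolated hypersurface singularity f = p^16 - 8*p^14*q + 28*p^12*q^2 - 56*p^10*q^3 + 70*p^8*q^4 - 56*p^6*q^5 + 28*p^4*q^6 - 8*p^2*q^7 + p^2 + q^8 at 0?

The Hessian of f at 0 has rank 1. Corank 1: A-series; mu = 7 gives A_7.

A_{7}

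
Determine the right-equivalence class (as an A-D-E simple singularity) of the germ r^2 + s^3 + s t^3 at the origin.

E7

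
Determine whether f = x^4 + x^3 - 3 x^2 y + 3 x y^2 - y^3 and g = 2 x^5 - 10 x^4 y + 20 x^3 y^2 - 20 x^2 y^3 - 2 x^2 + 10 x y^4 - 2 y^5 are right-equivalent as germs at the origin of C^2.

The Hessian of f at 0 is [[0, 0], [0, 0]] with rank 0, so corank 2. A Groebner basis of the Jacobian ideal J(f) in C{x,y} is {y^4, x*y^2 - 2*y^3/3, x^2 - 2*x*y + y^2}; counting standard monomials gives mu = 6. Corank 2; j^3 = (x - y)^3 is a perfect cube, so E-series; the 4-jet and mu = 6 give E_6. The Hessian of g at 0 is [[-4, 0], [0, 0]] with rank 1, so corank 1. A Groebner basis of the Jacobian ideal J(g) in C{x,y} is {y^4, x}; counting standard monomials gives mu = 4. Corank 1: A-series; mu = 4 gives A_4. f is E_6 but g is A_4, hence not right-equivalent.

No.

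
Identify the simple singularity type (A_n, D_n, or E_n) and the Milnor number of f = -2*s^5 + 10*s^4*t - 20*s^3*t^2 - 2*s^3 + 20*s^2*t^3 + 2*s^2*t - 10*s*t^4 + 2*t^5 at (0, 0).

The Hessian of f at 0 has rank 0. Corank 2; j^3 = -2*s^2*(s - t) has shape L^2 M (L != M), so D-series; mu = 6 gives D_6.

Type D_6, Milnor number mu = 6.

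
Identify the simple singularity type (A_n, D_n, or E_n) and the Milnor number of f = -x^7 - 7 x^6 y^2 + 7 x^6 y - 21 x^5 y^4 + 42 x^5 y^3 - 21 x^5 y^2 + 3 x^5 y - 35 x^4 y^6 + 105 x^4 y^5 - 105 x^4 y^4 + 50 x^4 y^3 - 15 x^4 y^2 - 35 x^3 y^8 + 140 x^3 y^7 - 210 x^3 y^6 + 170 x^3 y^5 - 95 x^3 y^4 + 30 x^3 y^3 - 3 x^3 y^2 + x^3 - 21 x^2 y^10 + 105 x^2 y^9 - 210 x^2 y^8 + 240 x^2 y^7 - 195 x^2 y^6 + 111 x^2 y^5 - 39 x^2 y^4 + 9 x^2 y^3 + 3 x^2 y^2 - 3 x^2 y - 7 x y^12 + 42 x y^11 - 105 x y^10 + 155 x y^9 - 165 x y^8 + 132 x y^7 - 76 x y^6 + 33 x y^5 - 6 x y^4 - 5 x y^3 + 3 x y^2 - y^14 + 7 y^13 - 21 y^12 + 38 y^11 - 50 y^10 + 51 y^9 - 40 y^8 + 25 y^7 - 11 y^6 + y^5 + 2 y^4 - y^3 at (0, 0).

Type E_{7}, Milnor number mu = 7.

The Hessian of f at 0 has rank 0. Corank 2; j^3 = (x - y)^3 is a perfect cube, so E-series; the 4-jet and mu = 7 give E_7.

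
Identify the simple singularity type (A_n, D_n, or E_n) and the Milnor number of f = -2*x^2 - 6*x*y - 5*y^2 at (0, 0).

Type A_1, Milnor number mu = 1.

The Hessian of f at 0 is [[-4, -6], [-6, -10]] with rank 2, so corank 0. A Groebner basis of the Jacobian ideal J(f) in C{x,y} is {x, y}; counting standard monomials gives mu = 1. Corank 0: nondegenerate Morse point, so A_1.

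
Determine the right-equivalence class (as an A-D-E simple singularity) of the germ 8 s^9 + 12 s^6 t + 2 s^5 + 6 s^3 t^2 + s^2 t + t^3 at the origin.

D_{4}

The Hessian of f at 0 is [[0, 0], [0, 0]] with rank 0, so corank 2. A Groebner basis of the Jacobian ideal J(f) in C{s,t} is {t^3, s^2 + 3*t^2, s*t}; counting standard monomials gives mu = 4. Corank 2; j^3 = t*(s^2 + t^2) splits into three distinct lines over C (the quadratic factor has nonzero discriminant), so D_4.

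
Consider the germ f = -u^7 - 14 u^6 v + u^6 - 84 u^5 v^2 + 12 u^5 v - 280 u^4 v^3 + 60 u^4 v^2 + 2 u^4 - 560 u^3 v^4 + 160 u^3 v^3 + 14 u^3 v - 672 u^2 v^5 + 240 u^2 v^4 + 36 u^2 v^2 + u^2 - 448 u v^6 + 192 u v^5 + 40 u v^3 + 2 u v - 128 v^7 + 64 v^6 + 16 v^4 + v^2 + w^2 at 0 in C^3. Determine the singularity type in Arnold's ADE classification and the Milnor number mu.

Type A6, Milnor number mu = 6.

The Hessian of f at 0 is [[2, 2, 0], [2, 2, 0], [0, 0, 2]] with rank 2, so corank 1. A Groebner basis of the Jacobian ideal J(f) in C{u,v,w} is {u*v + v^4 + v^2, u*v^2 + u/3 + 4*v^3/3 + v/3, u^2 + 2*u*v + v^2, w}; counting standard monomials gives mu = 6. Corank 1: A-series; mu = 6 gives A_6.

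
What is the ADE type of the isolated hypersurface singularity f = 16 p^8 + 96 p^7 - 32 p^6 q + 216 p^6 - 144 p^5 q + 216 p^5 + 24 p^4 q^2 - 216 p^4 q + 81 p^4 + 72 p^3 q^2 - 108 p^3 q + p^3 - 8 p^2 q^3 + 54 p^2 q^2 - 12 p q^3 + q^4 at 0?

The Hessian of f at 0 has rank 0. Corank 2; j^3 = p^3 is a perfect cube, so E-series; the 4-jet and mu = 6 give E_6.

E6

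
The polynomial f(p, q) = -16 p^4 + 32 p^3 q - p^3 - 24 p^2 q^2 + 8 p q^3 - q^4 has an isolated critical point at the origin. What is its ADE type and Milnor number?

The Hessian of f at 0 is [[0, 0], [0, 0]] with rank 0, so corank 2. A Groebner basis of the Jacobian ideal J(f) in C{p,q} is {q^4, p*q^2 - q^3/6, p^2}; counting standard monomials gives mu = 6. Corank 2; j^3 = -p^3 is a perfect cube, so E-series; the 4-jet and mu = 6 give E_6.

Type E6, Milnor number mu = 6.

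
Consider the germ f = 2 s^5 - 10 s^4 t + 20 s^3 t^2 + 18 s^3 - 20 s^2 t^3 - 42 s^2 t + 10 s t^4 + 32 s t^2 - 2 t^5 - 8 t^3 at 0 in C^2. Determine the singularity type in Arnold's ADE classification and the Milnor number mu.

Type D_{6}, Milnor number mu = 6.

The Hessian of f at 0 is [[0, 0], [0, 0]] with rank 0, so corank 2. A Groebner basis of the Jacobian ideal J(f) in C{s,t} is {243*s*t/5 + t^4 - 162*t^2/5, s*t^2 - 2*t^3/3, s^2 - 5*s*t/3 + 2*t^2/3}; counting standard monomials gives mu = 6. Corank 2; j^3 = 2*(s - t)*(3*s - 2*t)^2 has shape L^2 M (L != M), so D-series; mu = 6 gives D_6.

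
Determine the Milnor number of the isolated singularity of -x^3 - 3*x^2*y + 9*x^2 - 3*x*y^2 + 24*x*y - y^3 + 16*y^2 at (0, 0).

2

The Hessian of f at 0 is [[18, 24], [24, 32]] with rank 1, so corank 1. A Groebner basis of the Jacobian ideal J(f) in C{x,y} is {y^2, x + 4*y/3}; counting standard monomials gives mu = 2. Corank 1: A-series; mu = 2 gives A_2.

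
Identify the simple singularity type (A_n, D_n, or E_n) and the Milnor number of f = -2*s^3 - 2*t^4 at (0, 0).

Type E_6, Milnor number mu = 6.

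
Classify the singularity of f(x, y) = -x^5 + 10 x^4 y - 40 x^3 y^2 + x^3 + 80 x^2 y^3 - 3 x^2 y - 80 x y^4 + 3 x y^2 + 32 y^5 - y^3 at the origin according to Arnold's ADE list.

E_8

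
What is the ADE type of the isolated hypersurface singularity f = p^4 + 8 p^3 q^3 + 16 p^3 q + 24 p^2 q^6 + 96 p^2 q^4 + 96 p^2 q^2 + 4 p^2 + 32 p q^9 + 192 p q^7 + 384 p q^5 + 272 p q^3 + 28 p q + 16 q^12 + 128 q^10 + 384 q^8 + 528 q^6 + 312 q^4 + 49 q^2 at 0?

A_3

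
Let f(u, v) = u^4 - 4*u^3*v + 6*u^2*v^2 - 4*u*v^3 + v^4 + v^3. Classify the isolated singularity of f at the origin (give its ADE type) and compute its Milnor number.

The Hessian of f at 0 is [[0, 0], [0, 0]] with rank 0, so corank 2. A Groebner basis of the Jacobian ideal J(f) in C{u,v} is {u^3 - 3*u^2*v, v^2}; counting standard monomials gives mu = 6. Corank 2; j^3 = v^3 is a perfect cube, so E-series; the 4-jet and mu = 6 give E_6.

Type E6, Milnor number mu = 6.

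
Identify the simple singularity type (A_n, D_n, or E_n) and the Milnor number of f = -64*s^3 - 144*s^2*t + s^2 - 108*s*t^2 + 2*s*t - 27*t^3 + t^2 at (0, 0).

Type A2, Milnor number mu = 2.

The Hessian of f at 0 is [[2, 2], [2, 2]] with rank 1, so corank 1. A Groebner basis of the Jacobian ideal J(f) in C{s,t} is {t^2, s + t}; counting standard monomials gives mu = 2. Corank 1: A-series; mu = 2 gives A_2.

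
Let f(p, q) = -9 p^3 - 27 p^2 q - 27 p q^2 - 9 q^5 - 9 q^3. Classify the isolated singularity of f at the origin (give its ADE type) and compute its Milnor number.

The Hessian of f at 0 has rank 0. Corank 2; j^3 = -9*(p + q)^3 is a perfect cube, so E-series; the 5-jet and mu = 8 give E_8.

Type E_{8}, Milnor number mu = 8.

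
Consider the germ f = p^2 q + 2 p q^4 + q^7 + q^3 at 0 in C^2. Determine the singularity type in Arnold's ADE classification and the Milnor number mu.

Type D4, Milnor number mu = 4.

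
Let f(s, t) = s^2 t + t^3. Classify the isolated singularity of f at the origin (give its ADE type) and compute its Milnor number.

Type D_4, Milnor number mu = 4.

The Hessian of f at 0 is [[0, 0], [0, 0]] with rank 0, so corank 2. A Groebner basis of the Jacobian ideal J(f) in C{s,t} is {t^3, s^2 + 3*t^2, s*t}; counting standard monomials gives mu = 4. Corank 2; j^3 = t*(s^2 + t^2) splits into three distinct lines over C (the quadratic factor has nonzero discriminant), so D_4.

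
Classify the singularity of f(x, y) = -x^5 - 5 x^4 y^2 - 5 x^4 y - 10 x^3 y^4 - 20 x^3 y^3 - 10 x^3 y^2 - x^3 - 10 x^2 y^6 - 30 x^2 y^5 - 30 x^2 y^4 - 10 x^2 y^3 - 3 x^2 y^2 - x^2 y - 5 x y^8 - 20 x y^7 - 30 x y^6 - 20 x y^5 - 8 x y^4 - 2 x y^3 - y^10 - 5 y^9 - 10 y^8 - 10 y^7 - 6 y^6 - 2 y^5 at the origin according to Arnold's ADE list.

D_6

The Hessian of f at 0 is [[0, 0], [0, 0]] with rank 0, so corank 2. A Groebner basis of the Jacobian ideal J(f) in C{x,y} is {x^3, x^2*y, -x^2/4 + x*y^2, 5*x^2/4 + x*y + y^3}; counting standard monomials gives mu = 6. Corank 2; j^3 = -x^2*(x + y) has shape L^2 M (L != M), so D-series; mu = 6 gives D_6.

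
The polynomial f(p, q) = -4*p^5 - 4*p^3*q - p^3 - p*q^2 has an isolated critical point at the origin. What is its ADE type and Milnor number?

Type D_4, Milnor number mu = 4.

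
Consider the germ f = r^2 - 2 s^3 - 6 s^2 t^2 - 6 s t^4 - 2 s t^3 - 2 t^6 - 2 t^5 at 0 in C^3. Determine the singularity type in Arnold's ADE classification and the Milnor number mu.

Type E_7, Milnor number mu = 7.

The Hessian of f at 0 is [[0, 0, 0], [0, 0, 0], [0, 0, 2]] with rank 1, so corank 2. A Groebner basis of the Jacobian ideal J(f) in C{s,t,r} is {-s^2 + t^4 - t^3/3, s^3, s^2*t + s^2/3 + t^3/9, s^2 + s*t^2 + t^3/3, r}; counting standard monomials gives mu = 7. Corank 2; j^3 = -2*s^3 is a perfect cube, so E-series; the 4-jet and mu = 7 give E_7.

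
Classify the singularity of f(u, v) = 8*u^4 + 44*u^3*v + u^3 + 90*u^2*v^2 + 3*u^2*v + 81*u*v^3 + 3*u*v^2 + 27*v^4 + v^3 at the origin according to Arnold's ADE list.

The Hessian of f at 0 is [[0, 0], [0, 0]] with rank 0, so corank 2. A Groebner basis of the Jacobian ideal J(f) in C{u,v} is {3*u^2/4 + 3*u*v/2 + v^4 + v^3/4 + 3*v^2/4, u^3 + 15*u^2/4 + 15*u*v/2 + 9*v^3/4 + 15*v^2/4, u^2*v - 9*u^2/4 - 9*u*v/2 - 7*v^3/4 - 9*v^2/4, u^2 + u*v^2 + 2*u*v + 4*v^3/3 + v^2}; counting standard monomials gives mu = 7. Corank 2; j^3 = (u + v)^3 is a perfect cube, so E-series; the 4-jet and mu = 7 give E_7.

E_{7}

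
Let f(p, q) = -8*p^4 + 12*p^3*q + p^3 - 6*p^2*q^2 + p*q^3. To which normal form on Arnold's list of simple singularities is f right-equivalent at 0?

E_7

The Hessian of f at 0 has rank 0. Corank 2; j^3 = p^3 is a perfect cube, so E-series; the 4-jet and mu = 7 give E_7.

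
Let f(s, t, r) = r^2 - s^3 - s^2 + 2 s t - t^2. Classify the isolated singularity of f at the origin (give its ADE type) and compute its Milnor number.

Type A_2, Milnor number mu = 2.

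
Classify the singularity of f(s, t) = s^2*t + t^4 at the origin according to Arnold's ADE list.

D_{5}

The Hessian of f at 0 has rank 0. Corank 2; j^3 = s^2*t has shape L^2 M (L != M), so D-series; mu = 5 gives D_5.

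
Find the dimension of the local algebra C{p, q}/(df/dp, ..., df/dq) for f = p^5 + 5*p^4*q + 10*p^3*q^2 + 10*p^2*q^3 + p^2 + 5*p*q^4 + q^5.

4

The Hessian of f at 0 is [[2, 0], [0, 0]] with rank 1, so corank 1. A Groebner basis of the Jacobian ideal J(f) in C{p,q} is {q^4, p}; counting standard monomials gives mu = 4. Corank 1: A-series; mu = 4 gives A_4.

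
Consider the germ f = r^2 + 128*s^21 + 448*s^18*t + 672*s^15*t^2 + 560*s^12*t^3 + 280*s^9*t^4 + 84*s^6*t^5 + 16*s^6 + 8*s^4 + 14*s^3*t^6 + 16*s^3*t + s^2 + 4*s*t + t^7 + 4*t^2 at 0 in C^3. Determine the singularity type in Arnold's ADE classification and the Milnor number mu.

Type A6, Milnor number mu = 6.

The Hessian of f at 0 has rank 2. Corank 1: A-series; mu = 6 gives A_6.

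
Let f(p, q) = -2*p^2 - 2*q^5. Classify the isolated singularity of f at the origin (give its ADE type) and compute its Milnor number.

Type A4, Milnor number mu = 4.

The Hessian of f at 0 has rank 1. Corank 1: A-series; mu = 4 gives A_4.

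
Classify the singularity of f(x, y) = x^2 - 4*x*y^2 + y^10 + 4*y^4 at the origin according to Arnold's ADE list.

A9

The Hessian of f at 0 has rank 1. Corank 1: A-series; mu = 9 gives A_9.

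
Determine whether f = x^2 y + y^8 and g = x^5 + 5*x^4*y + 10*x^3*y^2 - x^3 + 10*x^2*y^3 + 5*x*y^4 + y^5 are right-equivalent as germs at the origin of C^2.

The Hessian of f at 0 is [[0, 0], [0, 0]] with rank 0, so corank 2. A Groebner basis of the Jacobian ideal J(f) in C{x,y} is {x^2/8 + y^7, x^3, x*y}; counting standard monomials gives mu = 9. Corank 2; j^3 = x^2*y has shape L^2 M (L != M), so D-series; mu = 9 gives D_9. The Hessian of g at 0 is [[0, 0], [0, 0]] with rank 0, so corank 2. A Groebner basis of the Jacobian ideal J(g) in C{x,y} is {y^5, x*y^3 + y^4/4, x^2}; counting standard monomials gives mu = 8. Corank 2; j^3 = -x^3 is a perfect cube, so E-series; the 5-jet and mu = 8 give E_8. f is D_9 but g is E_8, hence not right-equivalent.

No.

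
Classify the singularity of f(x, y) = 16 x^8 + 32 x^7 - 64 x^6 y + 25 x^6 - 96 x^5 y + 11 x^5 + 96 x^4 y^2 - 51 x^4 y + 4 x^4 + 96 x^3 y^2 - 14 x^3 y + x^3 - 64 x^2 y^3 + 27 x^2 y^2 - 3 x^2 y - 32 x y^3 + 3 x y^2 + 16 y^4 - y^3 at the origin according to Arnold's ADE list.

E_{6}

The Hessian of f at 0 has rank 0. Corank 2; j^3 = (x - y)^3 is a perfect cube, so E-series; the 4-jet and mu = 6 give E_6.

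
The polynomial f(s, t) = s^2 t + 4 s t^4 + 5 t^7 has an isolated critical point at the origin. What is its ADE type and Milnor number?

Type D_{8}, Milnor number mu = 8.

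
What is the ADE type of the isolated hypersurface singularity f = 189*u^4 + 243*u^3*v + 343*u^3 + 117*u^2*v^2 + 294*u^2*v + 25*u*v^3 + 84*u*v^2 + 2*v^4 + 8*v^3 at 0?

E_7

The Hessian of f at 0 has rank 0. Corank 2; j^3 = (7*u + 2*v)^3 is a perfect cube, so E-series; the 4-jet and mu = 7 give E_7.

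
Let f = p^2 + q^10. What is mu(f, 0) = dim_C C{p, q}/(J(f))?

9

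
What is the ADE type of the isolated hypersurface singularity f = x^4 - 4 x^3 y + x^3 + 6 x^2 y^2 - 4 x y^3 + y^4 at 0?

E_6

The Hessian of f at 0 is [[0, 0], [0, 0]] with rank 0, so corank 2. A Groebner basis of the Jacobian ideal J(f) in C{x,y} is {y^4, x*y^2 - y^3/3, x^2}; counting standard monomials gives mu = 6. Corank 2; j^3 = x^3 is a perfect cube, so E-series; the 4-jet and mu = 6 give E_6.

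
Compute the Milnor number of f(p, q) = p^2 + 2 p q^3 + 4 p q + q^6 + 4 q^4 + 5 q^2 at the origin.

1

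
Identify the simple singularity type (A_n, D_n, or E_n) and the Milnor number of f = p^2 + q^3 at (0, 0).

The Hessian of f at 0 is [[2, 0], [0, 0]] with rank 1, so corank 1. A Groebner basis of the Jacobian ideal J(f) in C{p,q} is {q^2, p}; counting standard monomials gives mu = 2. Corank 1: A-series; mu = 2 gives A_2.

Type A2, Milnor number mu = 2.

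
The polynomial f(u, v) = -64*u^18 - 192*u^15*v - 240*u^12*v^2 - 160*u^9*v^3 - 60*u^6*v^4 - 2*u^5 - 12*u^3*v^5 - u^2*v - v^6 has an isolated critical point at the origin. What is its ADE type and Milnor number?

Type D_7, Milnor number mu = 7.

The Hessian of f at 0 has rank 0. Corank 2; j^3 = -u^2*v has shape L^2 M (L != M), so D-series; mu = 7 gives D_7.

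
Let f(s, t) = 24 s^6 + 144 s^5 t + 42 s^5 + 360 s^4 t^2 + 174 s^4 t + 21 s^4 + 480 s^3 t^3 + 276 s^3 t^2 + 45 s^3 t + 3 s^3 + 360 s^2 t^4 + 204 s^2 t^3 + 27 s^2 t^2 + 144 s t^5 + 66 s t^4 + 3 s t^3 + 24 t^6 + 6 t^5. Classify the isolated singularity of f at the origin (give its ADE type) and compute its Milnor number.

The Hessian of f at 0 is [[0, 0], [0, 0]] with rank 0, so corank 2. A Groebner basis of the Jacobian ideal J(f) in C{s,t} is {-3*s^2/17 + t^4 - t^3/17, s^3, s^2*t + s^2/17 + t^3/51, 4*s^2/17 + s*t^2 + 4*t^3/51}; counting standard monomials gives mu = 7. Corank 2; j^3 = 3*s^3 is a perfect cube, so E-series; the 4-jet and mu = 7 give E_7.

Type E_{7}, Milnor number mu = 7.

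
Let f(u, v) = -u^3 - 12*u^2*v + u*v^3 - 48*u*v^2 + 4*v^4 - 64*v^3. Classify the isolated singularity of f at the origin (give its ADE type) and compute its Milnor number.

Type E_{7}, Milnor number mu = 7.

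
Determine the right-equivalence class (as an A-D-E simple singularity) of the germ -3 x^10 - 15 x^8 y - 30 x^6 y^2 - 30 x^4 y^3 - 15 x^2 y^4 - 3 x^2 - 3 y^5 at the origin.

A_4

The Hessian of f at 0 is [[-6, 0], [0, 0]] with rank 1, so corank 1. A Groebner basis of the Jacobian ideal J(f) in C{x,y} is {y^4, x}; counting standard monomials gives mu = 4. Corank 1: A-series; mu = 4 gives A_4.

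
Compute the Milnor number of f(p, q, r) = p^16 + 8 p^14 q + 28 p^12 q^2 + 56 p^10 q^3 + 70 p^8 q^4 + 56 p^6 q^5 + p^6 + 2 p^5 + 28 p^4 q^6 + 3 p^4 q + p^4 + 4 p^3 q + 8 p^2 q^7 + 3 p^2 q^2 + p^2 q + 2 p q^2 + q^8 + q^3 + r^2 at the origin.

The Hessian of f at 0 is [[0, 0, 0], [0, 0, 0], [0, 0, 2]] with rank 1, so corank 2. A Groebner basis of the Jacobian ideal J(f) in C{p,q,r} is {p^4 + p^3 - p*q - q^2, -7*p^3/8 + p^2/8 + p*q^3 - 6*p*q^2 + 33*p*q/8 - 3*q^3 + 4*q^2, 5*p^3/2 - p^2/2 + 14*p*q^2 - 23*p*q/2 + q^4 + 6*q^3 - 11*q^2, p^2*q + p*q + q^2, r}; counting standard monomials gives mu = 9. Corank 2; j^3 = q*(p + q)^2 has shape L^2 M (L != M), so D-series; mu = 9 gives D_9.

9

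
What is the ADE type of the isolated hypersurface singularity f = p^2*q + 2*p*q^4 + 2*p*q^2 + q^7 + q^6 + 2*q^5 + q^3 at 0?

The Hessian of f at 0 has rank 0. Corank 2; j^3 = q*(p + q)^2 has shape L^2 M (L != M), so D-series; mu = 7 gives D_7.

D_7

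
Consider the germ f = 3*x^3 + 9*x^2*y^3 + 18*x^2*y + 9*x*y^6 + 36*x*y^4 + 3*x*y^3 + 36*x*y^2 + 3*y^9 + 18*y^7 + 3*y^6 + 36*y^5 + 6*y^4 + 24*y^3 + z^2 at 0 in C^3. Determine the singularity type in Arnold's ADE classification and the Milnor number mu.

Type E7, Milnor number mu = 7.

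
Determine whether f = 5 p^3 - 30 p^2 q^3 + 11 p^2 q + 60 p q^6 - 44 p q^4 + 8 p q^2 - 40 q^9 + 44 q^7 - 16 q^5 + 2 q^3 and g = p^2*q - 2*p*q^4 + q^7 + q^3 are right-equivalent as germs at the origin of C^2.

Yes.

The Hessian of f at 0 has rank 0. Corank 2; j^3 = (p + q)*(5*p^2 + 6*p*q + 2*q^2) splits into three distinct lines over C (the quadratic factor has nonzero discriminant), so D_4. The Hessian of g at 0 has rank 0. Corank 2; j^3 = q*(p^2 + q^2) splits into three distinct lines over C (the quadratic factor has nonzero discriminant), so D_4. Both have type D_4, hence right-equivalent.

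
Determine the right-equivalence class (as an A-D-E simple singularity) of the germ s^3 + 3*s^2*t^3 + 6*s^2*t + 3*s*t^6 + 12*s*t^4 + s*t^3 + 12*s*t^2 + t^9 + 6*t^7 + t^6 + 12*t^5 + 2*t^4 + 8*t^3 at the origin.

E_7

The Hessian of f at 0 is [[0, 0], [0, 0]] with rank 0, so corank 2. A Groebner basis of the Jacobian ideal J(f) in C{s,t} is {s^3 + 6*s^2*t + 48*s^2 + 192*s*t + 192*t^2, -6*s^2 + s*t^2 - 24*s*t - 24*t^2, 3*s^2 + 12*s*t + t^3 + 12*t^2}; counting standard monomials gives mu = 7. Corank 2; j^3 = (s + 2*t)^3 is a perfect cube, so E-series; the 4-jet and mu = 7 give E_7.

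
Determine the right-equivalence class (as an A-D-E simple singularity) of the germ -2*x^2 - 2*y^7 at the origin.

The Hessian of f at 0 is [[-4, 0], [0, 0]] with rank 1, so corank 1. A Groebner basis of the Jacobian ideal J(f) in C{x,y} is {y^6, x}; counting standard monomials gives mu = 6. Corank 1: A-series; mu = 6 gives A_6.

A_6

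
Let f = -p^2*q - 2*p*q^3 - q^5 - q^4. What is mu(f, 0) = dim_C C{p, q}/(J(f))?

5

The Hessian of f at 0 is [[0, 0], [0, 0]] with rank 0, so corank 2. A Groebner basis of the Jacobian ideal J(f) in C{p,q} is {p*q^2, p*q + q^3, p^2 - 4*p*q}; counting standard monomials gives mu = 5. Corank 2; j^3 = -p^2*q has shape L^2 M (L != M), so D-series; mu = 5 gives D_5.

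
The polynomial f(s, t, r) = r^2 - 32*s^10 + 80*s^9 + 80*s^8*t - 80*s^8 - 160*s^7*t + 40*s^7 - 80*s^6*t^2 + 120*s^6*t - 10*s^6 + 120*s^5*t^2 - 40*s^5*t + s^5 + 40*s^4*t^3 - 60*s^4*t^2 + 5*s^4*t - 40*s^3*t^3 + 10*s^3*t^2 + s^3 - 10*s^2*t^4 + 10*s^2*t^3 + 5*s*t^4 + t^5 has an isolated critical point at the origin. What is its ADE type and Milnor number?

Type E8, Milnor number mu = 8.

The Hessian of f at 0 is [[0, 0, 0], [0, 0, 0], [0, 0, 2]] with rank 1, so corank 2. A Groebner basis of the Jacobian ideal J(f) in C{s,t,r} is {t^5, s*t^3 + t^4/4, s^2, r}; counting standard monomials gives mu = 8. Corank 2; j^3 = s^3 is a perfect cube, so E-series; the 5-jet and mu = 8 give E_8.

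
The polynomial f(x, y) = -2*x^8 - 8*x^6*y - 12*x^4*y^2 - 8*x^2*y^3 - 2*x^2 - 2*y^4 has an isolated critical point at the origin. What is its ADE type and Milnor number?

Type A3, Milnor number mu = 3.

The Hessian of f at 0 has rank 1. Corank 1: A-series; mu = 3 gives A_3.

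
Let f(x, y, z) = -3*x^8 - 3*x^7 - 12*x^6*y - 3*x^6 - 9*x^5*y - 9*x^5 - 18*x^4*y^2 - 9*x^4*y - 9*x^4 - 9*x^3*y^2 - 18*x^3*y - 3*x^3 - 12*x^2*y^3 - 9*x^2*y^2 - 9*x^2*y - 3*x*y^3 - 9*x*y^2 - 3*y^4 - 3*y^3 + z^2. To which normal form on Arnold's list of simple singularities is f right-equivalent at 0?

E7

The Hessian of f at 0 has rank 1. Corank 2; j^3 = -3*(x + y)^3 is a perfect cube, so E-series; the 4-jet and mu = 7 give E_7.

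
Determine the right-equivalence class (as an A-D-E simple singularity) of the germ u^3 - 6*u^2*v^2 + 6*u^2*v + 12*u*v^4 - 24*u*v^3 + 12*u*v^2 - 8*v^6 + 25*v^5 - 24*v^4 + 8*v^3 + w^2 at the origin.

The Hessian of f at 0 has rank 1. Corank 2; j^3 = (u + 2*v)^3 is a perfect cube, so E-series; the 5-jet and mu = 8 give E_8.

E_8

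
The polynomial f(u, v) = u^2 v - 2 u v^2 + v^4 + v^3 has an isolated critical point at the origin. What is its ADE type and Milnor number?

Type D5, Milnor number mu = 5.

The Hessian of f at 0 has rank 0. Corank 2; j^3 = v*(u - v)^2 has shape L^2 M (L != M), so D-series; mu = 5 gives D_5.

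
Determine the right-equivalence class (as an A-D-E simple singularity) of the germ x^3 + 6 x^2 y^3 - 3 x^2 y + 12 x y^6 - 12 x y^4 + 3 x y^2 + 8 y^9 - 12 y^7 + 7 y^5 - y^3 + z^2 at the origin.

The Hessian of f at 0 has rank 1. Corank 2; j^3 = (x - y)^3 is a perfect cube, so E-series; the 5-jet and mu = 8 give E_8.

E_{8}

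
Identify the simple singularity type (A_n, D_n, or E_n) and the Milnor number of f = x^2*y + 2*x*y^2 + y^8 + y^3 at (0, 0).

Type D_{9}, Milnor number mu = 9.

The Hessian of f at 0 has rank 0. Corank 2; j^3 = y*(x + y)^2 has shape L^2 M (L != M), so D-series; mu = 9 gives D_9.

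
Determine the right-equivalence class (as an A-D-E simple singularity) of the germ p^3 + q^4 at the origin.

The Hessian of f at 0 has rank 0. Corank 2; j^3 = p^3 is a perfect cube, so E-series; the 4-jet and mu = 6 give E_6.

E_{6}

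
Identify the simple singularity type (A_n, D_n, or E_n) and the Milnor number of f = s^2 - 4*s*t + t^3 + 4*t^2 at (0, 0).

Type A2, Milnor number mu = 2.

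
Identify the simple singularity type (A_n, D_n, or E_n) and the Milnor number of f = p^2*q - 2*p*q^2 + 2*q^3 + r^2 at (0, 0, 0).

The Hessian of f at 0 is [[0, 0, 0], [0, 0, 0], [0, 0, 2]] with rank 1, so corank 2. A Groebner basis of the Jacobian ideal J(f) in C{p,q,r} is {q^3, p^2 + 2*q^2, p*q - q^2, r}; counting standard monomials gives mu = 4. Corank 2; j^3 = q*(p^2 - 2*p*q + 2*q^2) splits into three distinct lines over C (the quadratic factor has nonzero discriminant), so D_4.

Type D4, Milnor number mu = 4.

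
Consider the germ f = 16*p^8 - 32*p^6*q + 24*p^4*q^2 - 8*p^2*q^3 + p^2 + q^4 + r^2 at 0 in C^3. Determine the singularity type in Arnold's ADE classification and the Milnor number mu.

The Hessian of f at 0 has rank 2. Corank 1: A-series; mu = 3 gives A_3.

Type A3, Milnor number mu = 3.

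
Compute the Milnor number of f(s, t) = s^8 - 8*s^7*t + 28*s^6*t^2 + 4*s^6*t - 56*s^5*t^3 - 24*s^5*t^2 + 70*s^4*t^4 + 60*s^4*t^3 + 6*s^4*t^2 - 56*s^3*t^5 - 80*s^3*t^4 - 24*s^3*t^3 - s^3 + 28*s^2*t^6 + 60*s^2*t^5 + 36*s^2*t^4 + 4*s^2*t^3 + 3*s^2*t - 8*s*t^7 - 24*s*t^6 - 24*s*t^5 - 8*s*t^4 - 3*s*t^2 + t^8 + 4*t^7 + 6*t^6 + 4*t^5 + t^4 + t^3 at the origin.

6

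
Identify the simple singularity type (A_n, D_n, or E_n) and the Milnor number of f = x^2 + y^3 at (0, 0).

The Hessian of f at 0 has rank 1. Corank 1: A-series; mu = 2 gives A_2.

Type A_2, Milnor number mu = 2.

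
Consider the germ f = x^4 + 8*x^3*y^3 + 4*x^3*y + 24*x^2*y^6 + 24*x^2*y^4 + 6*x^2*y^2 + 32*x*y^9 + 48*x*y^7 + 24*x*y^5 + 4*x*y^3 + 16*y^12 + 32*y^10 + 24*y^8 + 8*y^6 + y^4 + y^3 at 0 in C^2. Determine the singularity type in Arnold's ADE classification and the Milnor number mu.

The Hessian of f at 0 has rank 0. Corank 2; j^3 = y^3 is a perfect cube, so E-series; the 4-jet and mu = 6 give E_6.

Type E_6, Milnor number mu = 6.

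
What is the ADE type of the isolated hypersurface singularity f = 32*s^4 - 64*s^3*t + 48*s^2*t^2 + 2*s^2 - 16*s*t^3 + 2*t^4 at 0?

The Hessian of f at 0 is [[4, 0], [0, 0]] with rank 1, so corank 1. A Groebner basis of the Jacobian ideal J(f) in C{s,t} is {t^3, s}; counting standard monomials gives mu = 3. Corank 1: A-series; mu = 3 gives A_3.

A_3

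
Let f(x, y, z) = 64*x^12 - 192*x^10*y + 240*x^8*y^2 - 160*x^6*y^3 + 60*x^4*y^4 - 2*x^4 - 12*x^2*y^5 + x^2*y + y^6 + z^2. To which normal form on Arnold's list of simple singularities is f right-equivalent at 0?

The Hessian of f at 0 has rank 1. Corank 2; j^3 = x^2*y has shape L^2 M (L != M), so D-series; mu = 7 gives D_7.

D_7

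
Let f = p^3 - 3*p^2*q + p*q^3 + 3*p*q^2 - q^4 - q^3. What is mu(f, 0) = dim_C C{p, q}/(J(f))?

7

The Hessian of f at 0 is [[0, 0], [0, 0]] with rank 0, so corank 2. A Groebner basis of the Jacobian ideal J(f) in C{p,q} is {p^3 - 3*p^2*q - 6*p^2 + 12*p*q - 6*q^2, 3*p^2 + p*q^2 - 6*p*q + 3*q^2, 3*p^2 - 6*p*q + q^3 + 3*q^2}; counting standard monomials gives mu = 7. Corank 2; j^3 = (p - q)^3 is a perfect cube, so E-series; the 4-jet and mu = 7 give E_7.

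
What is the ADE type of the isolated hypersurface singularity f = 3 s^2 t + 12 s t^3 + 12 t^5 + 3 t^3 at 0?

The Hessian of f at 0 has rank 0. Corank 2; j^3 = 3*t*(s^2 + t^2) splits into three distinct lines over C (the quadratic factor has nonzero discriminant), so D_4.

D4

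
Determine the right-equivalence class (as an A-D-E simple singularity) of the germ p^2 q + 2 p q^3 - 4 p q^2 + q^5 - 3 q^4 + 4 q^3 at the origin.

D_5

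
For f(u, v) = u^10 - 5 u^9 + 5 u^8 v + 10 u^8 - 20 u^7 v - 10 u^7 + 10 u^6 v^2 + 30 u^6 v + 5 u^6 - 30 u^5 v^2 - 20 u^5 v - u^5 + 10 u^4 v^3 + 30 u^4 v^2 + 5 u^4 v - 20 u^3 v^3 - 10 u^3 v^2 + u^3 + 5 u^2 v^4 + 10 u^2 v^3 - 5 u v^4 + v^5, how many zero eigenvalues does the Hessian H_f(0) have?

2

Hessian at 0 has rank 0.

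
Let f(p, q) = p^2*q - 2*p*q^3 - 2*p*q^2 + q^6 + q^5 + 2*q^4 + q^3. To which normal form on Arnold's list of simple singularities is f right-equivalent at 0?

D_{7}

The Hessian of f at 0 is [[0, 0], [0, 0]] with rank 0, so corank 2. A Groebner basis of the Jacobian ideal J(f) in C{p,q} is {p^3 + p^2/2 - 7*p*q^2/2 + 3*p*q/2 - 2*q^2, p^2*q + p^2/6 - 13*p*q^2/6 + 5*p*q/6 - q^2, -p*q + q^3 + q^2}; counting standard monomials gives mu = 7. Corank 2; j^3 = q*(p - q)^2 has shape L^2 M (L != M), so D-series; mu = 7 gives D_7.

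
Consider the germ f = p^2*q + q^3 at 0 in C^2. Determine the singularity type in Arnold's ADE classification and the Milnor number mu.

The Hessian of f at 0 has rank 0. Corank 2; j^3 = q*(p^2 + q^2) splits into three distinct lines over C (the quadratic factor has nonzero discriminant), so D_4.

Type D_{4}, Milnor number mu = 4.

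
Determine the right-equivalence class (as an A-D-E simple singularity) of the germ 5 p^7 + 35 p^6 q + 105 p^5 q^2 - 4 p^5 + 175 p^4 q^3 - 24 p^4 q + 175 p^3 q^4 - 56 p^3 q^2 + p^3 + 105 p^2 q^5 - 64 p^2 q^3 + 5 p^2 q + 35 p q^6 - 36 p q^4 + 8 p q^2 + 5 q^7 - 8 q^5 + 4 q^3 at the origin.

D_{8}

The Hessian of f at 0 is [[0, 0], [0, 0]] with rank 0, so corank 2. A Groebner basis of the Jacobian ideal J(f) in C{p,q} is {17*p^2/3 + p*q^3 + 65*p*q/3 + 62*q^2/3, -19*p^2/6 - 73*p*q/6 + q^4 - 35*q^2/3, p^3 - 12*p*q^2 - 16*q^3, p^2*q + 4*p*q^2 + 4*q^3}; counting standard monomials gives mu = 8. Corank 2; j^3 = (p + q)*(p + 2*q)^2 has shape L^2 M (L != M), so D-series; mu = 8 gives D_8.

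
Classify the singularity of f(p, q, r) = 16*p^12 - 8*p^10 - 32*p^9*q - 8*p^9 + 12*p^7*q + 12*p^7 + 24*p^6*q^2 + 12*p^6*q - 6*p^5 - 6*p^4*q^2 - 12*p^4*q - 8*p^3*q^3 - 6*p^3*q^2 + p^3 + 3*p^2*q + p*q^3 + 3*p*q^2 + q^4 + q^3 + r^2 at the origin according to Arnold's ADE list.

E_7

The Hessian of f at 0 is [[0, 0, 0], [0, 0, 0], [0, 0, 2]] with rank 1, so corank 2. A Groebner basis of the Jacobian ideal J(f) in C{p,q,r} is {p^3 + 3*p^2*q + 6*p^2 + 12*p*q + 6*q^2, -3*p^2 + p*q^2 - 6*p*q - 3*q^2, 3*p^2 + 6*p*q + q^3 + 3*q^2, r}; counting standard monomials gives mu = 7. Corank 2; j^3 = (p + q)^3 is a perfect cube, so E-series; the 4-jet and mu = 7 give E_7.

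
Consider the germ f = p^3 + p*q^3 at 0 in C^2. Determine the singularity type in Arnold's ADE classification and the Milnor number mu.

Type E_{7}, Milnor number mu = 7.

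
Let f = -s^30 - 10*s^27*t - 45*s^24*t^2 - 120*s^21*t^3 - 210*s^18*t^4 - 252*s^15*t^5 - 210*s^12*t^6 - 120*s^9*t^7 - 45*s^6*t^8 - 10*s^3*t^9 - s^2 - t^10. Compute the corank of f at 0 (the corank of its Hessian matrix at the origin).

Hessian at 0 has rank 1.

1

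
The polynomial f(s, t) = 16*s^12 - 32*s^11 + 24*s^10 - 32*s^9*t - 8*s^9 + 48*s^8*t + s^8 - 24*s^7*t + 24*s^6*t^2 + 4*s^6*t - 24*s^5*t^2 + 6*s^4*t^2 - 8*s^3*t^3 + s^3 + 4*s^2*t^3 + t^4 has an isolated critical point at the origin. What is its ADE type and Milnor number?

Type E_{6}, Milnor number mu = 6.

The Hessian of f at 0 is [[0, 0], [0, 0]] with rank 0, so corank 2. A Groebner basis of the Jacobian ideal J(f) in C{s,t} is {t^3, s^2}; counting standard monomials gives mu = 6. Corank 2; j^3 = s^3 is a perfect cube, so E-series; the 4-jet and mu = 6 give E_6.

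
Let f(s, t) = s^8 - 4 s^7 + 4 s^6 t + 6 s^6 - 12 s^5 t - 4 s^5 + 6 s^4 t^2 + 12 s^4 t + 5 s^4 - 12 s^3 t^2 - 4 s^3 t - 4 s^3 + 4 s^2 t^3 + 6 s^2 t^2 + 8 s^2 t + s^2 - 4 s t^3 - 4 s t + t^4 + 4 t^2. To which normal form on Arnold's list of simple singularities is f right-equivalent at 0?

The Hessian of f at 0 is [[2, -4], [-4, 8]] with rank 1, so corank 1. A Groebner basis of the Jacobian ideal J(f) in C{s,t} is {s^2 - s/2 + t, s*t - s/4 + t/2, -s/8 + t^2 + t/4}; counting standard monomials gives mu = 3. Corank 1: A-series; mu = 3 gives A_3.

A_{3}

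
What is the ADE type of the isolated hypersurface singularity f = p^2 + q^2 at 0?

A_1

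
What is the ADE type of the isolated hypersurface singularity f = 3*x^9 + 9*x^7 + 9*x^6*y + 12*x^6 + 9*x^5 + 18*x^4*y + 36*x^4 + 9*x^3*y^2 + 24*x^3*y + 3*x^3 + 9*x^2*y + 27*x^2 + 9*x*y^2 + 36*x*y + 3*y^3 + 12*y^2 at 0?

A_{2}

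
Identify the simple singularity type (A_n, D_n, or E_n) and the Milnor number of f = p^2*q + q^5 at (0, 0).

Type D6, Milnor number mu = 6.

The Hessian of f at 0 is [[0, 0], [0, 0]] with rank 0, so corank 2. A Groebner basis of the Jacobian ideal J(f) in C{p,q} is {p^2/5 + q^4, p^3, p*q}; counting standard monomials gives mu = 6. Corank 2; j^3 = p^2*q has shape L^2 M (L != M), so D-series; mu = 6 gives D_6.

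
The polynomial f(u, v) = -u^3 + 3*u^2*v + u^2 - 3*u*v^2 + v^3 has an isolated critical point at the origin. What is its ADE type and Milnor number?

Type A_2, Milnor number mu = 2.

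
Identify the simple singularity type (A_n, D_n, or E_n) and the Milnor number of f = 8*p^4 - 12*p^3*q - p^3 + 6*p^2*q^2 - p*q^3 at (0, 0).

Type E_7, Milnor number mu = 7.

The Hessian of f at 0 has rank 0. Corank 2; j^3 = -p^3 is a perfect cube, so E-series; the 4-jet and mu = 7 give E_7.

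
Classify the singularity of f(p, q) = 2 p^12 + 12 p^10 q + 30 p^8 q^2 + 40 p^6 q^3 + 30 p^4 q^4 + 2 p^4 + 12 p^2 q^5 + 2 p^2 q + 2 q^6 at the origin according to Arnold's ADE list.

The Hessian of f at 0 has rank 0. Corank 2; j^3 = 2*p^2*q has shape L^2 M (L != M), so D-series; mu = 7 gives D_7.

D_7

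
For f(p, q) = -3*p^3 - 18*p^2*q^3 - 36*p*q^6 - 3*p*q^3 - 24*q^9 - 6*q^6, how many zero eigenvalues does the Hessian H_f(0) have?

2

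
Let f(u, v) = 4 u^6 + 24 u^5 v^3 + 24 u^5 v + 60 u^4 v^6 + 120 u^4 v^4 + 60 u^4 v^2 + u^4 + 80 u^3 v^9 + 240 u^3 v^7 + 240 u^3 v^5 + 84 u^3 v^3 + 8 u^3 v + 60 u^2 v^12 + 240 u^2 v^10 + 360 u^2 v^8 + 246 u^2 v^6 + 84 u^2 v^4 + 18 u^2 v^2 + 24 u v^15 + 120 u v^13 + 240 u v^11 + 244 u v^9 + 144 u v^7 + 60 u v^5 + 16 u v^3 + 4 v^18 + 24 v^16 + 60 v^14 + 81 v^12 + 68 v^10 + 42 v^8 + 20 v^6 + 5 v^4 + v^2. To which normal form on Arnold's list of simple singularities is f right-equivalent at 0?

A_{3}

The Hessian of f at 0 has rank 1. Corank 1: A-series; mu = 3 gives A_3.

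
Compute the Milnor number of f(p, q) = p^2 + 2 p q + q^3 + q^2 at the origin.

The Hessian of f at 0 has rank 1. Corank 1: A-series; mu = 2 gives A_2.

2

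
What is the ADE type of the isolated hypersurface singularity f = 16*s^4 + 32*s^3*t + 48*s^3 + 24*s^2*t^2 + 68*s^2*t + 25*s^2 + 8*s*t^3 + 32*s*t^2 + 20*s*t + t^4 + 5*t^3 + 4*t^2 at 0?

A_2

The Hessian of f at 0 has rank 1. Corank 1: A-series; mu = 2 gives A_2.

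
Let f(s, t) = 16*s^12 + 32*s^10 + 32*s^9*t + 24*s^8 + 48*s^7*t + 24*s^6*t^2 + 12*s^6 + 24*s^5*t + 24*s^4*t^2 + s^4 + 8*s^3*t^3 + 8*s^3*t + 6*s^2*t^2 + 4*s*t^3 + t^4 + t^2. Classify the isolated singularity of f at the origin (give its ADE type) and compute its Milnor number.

Type A_{3}, Milnor number mu = 3.

The Hessian of f at 0 has rank 1. Corank 1: A-series; mu = 3 gives A_3.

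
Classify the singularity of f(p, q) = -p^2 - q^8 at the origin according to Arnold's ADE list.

A_7

The Hessian of f at 0 has rank 1. Corank 1: A-series; mu = 7 gives A_7.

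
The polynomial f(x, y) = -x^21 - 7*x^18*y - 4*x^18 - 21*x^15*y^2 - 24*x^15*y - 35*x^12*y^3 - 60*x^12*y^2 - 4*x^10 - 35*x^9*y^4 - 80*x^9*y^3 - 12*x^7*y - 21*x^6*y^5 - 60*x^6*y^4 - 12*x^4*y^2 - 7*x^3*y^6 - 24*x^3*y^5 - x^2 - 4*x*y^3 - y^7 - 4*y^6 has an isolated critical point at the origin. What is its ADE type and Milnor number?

Type A_{6}, Milnor number mu = 6.

The Hessian of f at 0 has rank 1. Corank 1: A-series; mu = 6 gives A_6.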